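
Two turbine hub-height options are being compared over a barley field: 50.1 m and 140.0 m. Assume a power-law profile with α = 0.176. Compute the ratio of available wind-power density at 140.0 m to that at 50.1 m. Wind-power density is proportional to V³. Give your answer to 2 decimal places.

1.72

Speed ratio: V_B/V_A = (z_B/z_A)^α = (140.0/50.1)^0.176 = (2.7944)^0.176 = 1.19825
Power-density ratio: P_B/P_A = (V_B/V_A)³ = (1.19825)³ = 1.72045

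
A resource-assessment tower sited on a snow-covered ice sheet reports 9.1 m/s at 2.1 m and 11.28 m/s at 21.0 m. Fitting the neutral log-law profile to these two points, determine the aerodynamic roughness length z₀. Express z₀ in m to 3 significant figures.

z₀ ≈ 0.000141 m

Log law: V(z) ∝ ln(z/z₀). With r = V₁/V₂ = 9.1/11.28 = 0.80674,
r · ln(z₂/z₀) = ln(z₁/z₀) ⇒ ln z₀ = (ln z₁ − r·ln z₂)/(1 − r)
ln z₀ = (0.74194 − 0.80674×3.04452) / 0.19326 = -8.8698
z₀ = exp(-8.8698) = 0.0001406 m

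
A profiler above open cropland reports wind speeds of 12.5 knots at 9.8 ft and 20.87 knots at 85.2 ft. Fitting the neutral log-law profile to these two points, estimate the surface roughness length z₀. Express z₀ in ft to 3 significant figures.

Log law: V(z) ∝ ln(z/z₀). With r = V₁/V₂ = 12.5/20.87 = 0.59895,
r · ln(z₂/z₀) = ln(z₁/z₀) ⇒ ln z₀ = (ln z₁ − r·ln z₂)/(1 − r)
ln z₀ = (2.28238 − 0.59895×4.44500) / 0.40105 = -0.9473
z₀ = exp(-0.9473) = 0.3878 ft

z₀ ≈ 0.388 ft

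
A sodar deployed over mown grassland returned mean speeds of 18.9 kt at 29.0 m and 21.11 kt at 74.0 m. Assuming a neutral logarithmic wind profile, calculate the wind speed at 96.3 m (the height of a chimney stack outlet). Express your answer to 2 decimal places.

Log law: V ∝ ln(z/z₀). From the pair, with r = V₁/V₂ = 0.89531,
ln z₀ = (ln z₁ − r·ln z₂)/(1 − r) = (3.3673 − 0.89531×4.3041)/0.10469 = -4.6440 → z₀ = 0.009619 m
V₃ = V₁ · ln(z₃/z₀)/ln(z₁/z₀) = 18.9 × 9.2115/8.0113 = 21.7314 kt

21.73 kt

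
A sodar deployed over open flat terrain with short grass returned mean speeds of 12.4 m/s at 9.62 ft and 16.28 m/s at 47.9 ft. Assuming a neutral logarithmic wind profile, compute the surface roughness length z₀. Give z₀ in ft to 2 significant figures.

z₀ ≈ 0.057 ft

Log law: V(z) ∝ ln(z/z₀). With r = V₁/V₂ = 12.4/16.28 = 0.76167,
r · ln(z₂/z₀) = ln(z₁/z₀) ⇒ ln z₀ = (ln z₁ − r·ln z₂)/(1 − r)
ln z₀ = (2.26384 − 0.76167×3.86912) / 0.23833 = -2.8664
z₀ = exp(-2.8664) = 0.05690 ft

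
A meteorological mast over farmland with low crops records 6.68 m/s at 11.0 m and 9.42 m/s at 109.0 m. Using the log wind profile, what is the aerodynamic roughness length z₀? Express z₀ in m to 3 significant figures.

z₀ ≈ 0.0410 m

Log law: V(z) ∝ ln(z/z₀). With r = V₁/V₂ = 6.68/9.42 = 0.70913,
r · ln(z₂/z₀) = ln(z₁/z₀) ⇒ ln z₀ = (ln z₁ − r·ln z₂)/(1 − r)
ln z₀ = (2.39790 − 0.70913×4.69135) / 0.29087 = -3.1934
z₀ = exp(-3.1934) = 0.04103 m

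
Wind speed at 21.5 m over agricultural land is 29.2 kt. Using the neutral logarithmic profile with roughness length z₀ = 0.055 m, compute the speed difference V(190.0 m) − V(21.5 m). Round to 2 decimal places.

10.66 kt

Log law: V₂ = V₁ · ln(z₂/z₀)/ln(z₁/z₀) = 29.2 × 8.1474/5.9685 = 39.8603 kt
ΔV = 39.8603 − 29.2 = 10.6603 kt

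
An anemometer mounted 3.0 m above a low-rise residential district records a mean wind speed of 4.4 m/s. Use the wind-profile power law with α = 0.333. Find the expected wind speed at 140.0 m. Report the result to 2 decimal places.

Power-law profile: V₂ = V₁ · (z₂/z₁)^α
V₂ = 4.4 × (140.0/3.0)^0.333 = 4.4 × (46.6667)^0.333
    = 4.4 × 3.5957 = 15.8209 m/s

15.82 m/s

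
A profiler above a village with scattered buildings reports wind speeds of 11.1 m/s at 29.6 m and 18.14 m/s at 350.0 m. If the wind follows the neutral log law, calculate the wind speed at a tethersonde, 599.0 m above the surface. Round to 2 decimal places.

19.67 m/s

Log law: V ∝ ln(z/z₀). From the pair, with r = V₁/V₂ = 0.61191,
ln z₀ = (ln z₁ − r·ln z₂)/(1 − r) = (3.3878 − 0.61191×5.8579)/0.38809 = -0.5069 → z₀ = 0.6023 m
V₃ = V₁ · ln(z₃/z₀)/ln(z₁/z₀) = 11.1 × 6.9022/3.8947 = 19.6714 m/s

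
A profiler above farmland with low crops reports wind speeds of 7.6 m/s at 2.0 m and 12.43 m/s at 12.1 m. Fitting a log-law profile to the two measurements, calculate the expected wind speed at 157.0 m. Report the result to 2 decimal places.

Log law: V ∝ ln(z/z₀). From the pair, with r = V₁/V₂ = 0.61142,
ln z₀ = (ln z₁ − r·ln z₂)/(1 − r) = (0.6931 − 0.61142×2.4932)/0.38858 = -2.1392 → z₀ = 0.1177 m
V₃ = V₁ · ln(z₃/z₀)/ln(z₁/z₀) = 7.6 × 7.1955/2.8324 = 19.3073 m/s

19.31 m/s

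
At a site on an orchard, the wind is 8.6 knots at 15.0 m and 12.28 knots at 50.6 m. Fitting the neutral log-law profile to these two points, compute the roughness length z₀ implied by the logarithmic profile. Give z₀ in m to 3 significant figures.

Log law: V(z) ∝ ln(z/z₀). With r = V₁/V₂ = 8.6/12.28 = 0.70033,
r · ln(z₂/z₀) = ln(z₁/z₀) ⇒ ln z₀ = (ln z₁ − r·ln z₂)/(1 − r)
ln z₀ = (2.70805 − 0.70033×3.92395) / 0.29967 = -0.1335
z₀ = exp(-0.1335) = 0.8751 m

z₀ ≈ 0.875 m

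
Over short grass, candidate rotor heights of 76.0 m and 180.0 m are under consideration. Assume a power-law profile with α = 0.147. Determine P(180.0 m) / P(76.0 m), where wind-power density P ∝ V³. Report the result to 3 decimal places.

Speed ratio: V_B/V_A = (z_B/z_A)^α = (180.0/76.0)^0.147 = (2.3684)^0.147 = 1.13513
Power-density ratio: P_B/P_A = (V_B/V_A)³ = (1.13513)³ = 1.46264

1.463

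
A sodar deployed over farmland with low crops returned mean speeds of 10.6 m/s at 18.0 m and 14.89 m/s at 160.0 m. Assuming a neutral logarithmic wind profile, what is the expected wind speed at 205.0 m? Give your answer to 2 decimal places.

Log law: V ∝ ln(z/z₀). From the pair, with r = V₁/V₂ = 0.71189,
ln z₀ = (ln z₁ − r·ln z₂)/(1 − r) = (2.8904 − 0.71189×5.0752)/0.28811 = -2.5080 → z₀ = 0.08143 m
V₃ = V₁ · ln(z₃/z₀)/ln(z₁/z₀) = 10.6 × 7.8310/5.3983 = 15.3766 m/s

15.38 m/s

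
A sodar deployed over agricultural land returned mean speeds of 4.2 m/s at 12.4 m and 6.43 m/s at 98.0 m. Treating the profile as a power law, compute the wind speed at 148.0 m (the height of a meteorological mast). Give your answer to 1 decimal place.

7.0 m/s

First find α: α = ln(V₂/V₁)/ln(z₂/z₁) = ln(6.43/4.2)/ln(98.0/12.4) = 0.42589/2.06727 = 0.2060
Extrapolate from 98.0 m to 148.0 m: V₃ = 6.43 × (148.0/98.0)^0.2060 = 6.43 × 1.0886 = 7.0000 m/s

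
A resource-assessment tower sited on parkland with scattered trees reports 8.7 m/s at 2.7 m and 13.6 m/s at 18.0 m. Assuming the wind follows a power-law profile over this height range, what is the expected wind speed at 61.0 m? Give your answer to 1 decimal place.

18.1 m/s

First find α: α = ln(V₂/V₁)/ln(z₂/z₁) = ln(13.6/8.7)/ln(18.0/2.7) = 0.44675/1.89712 = 0.2355
Extrapolate from 18.0 m to 61.0 m: V₃ = 13.6 × (61.0/18.0)^0.2355 = 13.6 × 1.3330 = 18.1284 m/s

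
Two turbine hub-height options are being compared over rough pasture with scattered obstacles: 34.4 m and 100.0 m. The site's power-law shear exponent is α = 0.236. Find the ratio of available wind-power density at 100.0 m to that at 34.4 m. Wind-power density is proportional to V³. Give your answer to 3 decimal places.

Speed ratio: V_B/V_A = (z_B/z_A)^α = (100.0/34.4)^0.236 = (2.9070)^0.236 = 1.28639
Power-density ratio: P_B/P_A = (V_B/V_A)³ = (1.28639)³ = 2.12871

2.129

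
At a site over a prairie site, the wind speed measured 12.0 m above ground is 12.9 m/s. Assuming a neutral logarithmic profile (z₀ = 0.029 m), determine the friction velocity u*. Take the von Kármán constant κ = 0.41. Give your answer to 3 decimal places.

Log law: V(z) = (u*/κ) · ln(z/z₀) ⇒ u* = κ · V / ln(z/z₀)
u* = 0.41 × 12.9 / ln(12.0/0.029) = 0.41 × 12.9 / 6.0254
   = 5.2890 / 6.0254 = 0.8778 m/s

u* ≈ 0.878 m/s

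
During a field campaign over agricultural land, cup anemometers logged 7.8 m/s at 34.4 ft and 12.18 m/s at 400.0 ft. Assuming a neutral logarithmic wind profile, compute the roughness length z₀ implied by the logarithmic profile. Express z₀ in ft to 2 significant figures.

z₀ ≈ 0.44 ft

Log law: V(z) ∝ ln(z/z₀). With r = V₁/V₂ = 7.8/12.18 = 0.64039,
r · ln(z₂/z₀) = ln(z₁/z₀) ⇒ ln z₀ = (ln z₁ − r·ln z₂)/(1 − r)
ln z₀ = (3.53806 − 0.64039×5.99146) / 0.35961 = -0.8310
z₀ = exp(-0.8310) = 0.4356 ft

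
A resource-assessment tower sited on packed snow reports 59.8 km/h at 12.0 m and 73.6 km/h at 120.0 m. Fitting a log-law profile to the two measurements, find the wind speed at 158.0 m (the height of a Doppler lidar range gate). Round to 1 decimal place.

Log law: V ∝ ln(z/z₀). From the pair, with r = V₁/V₂ = 0.81250,
ln z₀ = (ln z₁ − r·ln z₂)/(1 − r) = (2.4849 − 0.81250×4.7875)/0.18750 = -7.4930 → z₀ = 0.0005570 m
V₃ = V₁ · ln(z₃/z₀)/ln(z₁/z₀) = 59.8 × 12.5556/9.9779 = 75.2488 km/h

75.2 km/h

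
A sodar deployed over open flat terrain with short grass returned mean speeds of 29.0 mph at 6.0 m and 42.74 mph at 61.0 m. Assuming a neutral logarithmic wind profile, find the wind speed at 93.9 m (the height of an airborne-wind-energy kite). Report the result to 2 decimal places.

45.30 mph

Log law: V ∝ ln(z/z₀). From the pair, with r = V₁/V₂ = 0.67852,
ln z₀ = (ln z₁ − r·ln z₂)/(1 − r) = (1.7918 − 0.67852×4.1109)/0.32148 = -3.1030 → z₀ = 0.04491 m
V₃ = V₁ · ln(z₃/z₀)/ln(z₁/z₀) = 29.0 × 7.6453/4.8948 = 45.2956 mph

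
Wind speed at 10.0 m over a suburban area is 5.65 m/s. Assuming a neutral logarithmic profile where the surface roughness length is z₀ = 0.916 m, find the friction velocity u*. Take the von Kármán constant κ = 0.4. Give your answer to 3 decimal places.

Log law: V(z) = (u*/κ) · ln(z/z₀) ⇒ u* = κ · V / ln(z/z₀)
u* = 0.4 × 5.65 / ln(10.0/0.916) = 0.4 × 5.65 / 2.3903
   = 2.2600 / 2.3903 = 0.9455 m/s

u* ≈ 0.945 m/s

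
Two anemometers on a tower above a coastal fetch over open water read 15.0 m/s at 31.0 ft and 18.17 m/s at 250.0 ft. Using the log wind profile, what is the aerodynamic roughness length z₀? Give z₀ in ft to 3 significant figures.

Log law: V(z) ∝ ln(z/z₀). With r = V₁/V₂ = 15.0/18.17 = 0.82554,
r · ln(z₂/z₀) = ln(z₁/z₀) ⇒ ln z₀ = (ln z₁ − r·ln z₂)/(1 − r)
ln z₀ = (3.43399 − 0.82554×5.52146) / 0.17446 = -6.4436
z₀ = exp(-6.4436) = 0.001591 ft

z₀ ≈ 0.00159 ft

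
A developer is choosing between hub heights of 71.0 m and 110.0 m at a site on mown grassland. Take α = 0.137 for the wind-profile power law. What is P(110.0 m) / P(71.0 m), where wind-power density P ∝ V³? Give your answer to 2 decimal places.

Speed ratio: V_B/V_A = (z_B/z_A)^α = (110.0/71.0)^0.137 = (1.5493)^0.137 = 1.06181
Power-density ratio: P_B/P_A = (V_B/V_A)³ = (1.06181)³ = 1.19714

1.20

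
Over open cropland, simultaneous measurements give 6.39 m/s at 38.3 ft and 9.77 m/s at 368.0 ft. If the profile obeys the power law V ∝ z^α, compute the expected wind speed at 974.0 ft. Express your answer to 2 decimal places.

First find α: α = ln(V₂/V₁)/ln(z₂/z₁) = ln(9.77/6.39)/ln(368.0/38.3) = 0.42458/2.26263 = 0.1876
Extrapolate from 368.0 ft to 974.0 ft: V₃ = 9.77 × (974.0/368.0)^0.1876 = 9.77 × 1.2004 = 11.7278 m/s

11.73 m/s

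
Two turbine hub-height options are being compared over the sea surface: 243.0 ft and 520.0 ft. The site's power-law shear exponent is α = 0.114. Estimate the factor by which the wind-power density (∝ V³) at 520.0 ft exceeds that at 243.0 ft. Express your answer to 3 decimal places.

Speed ratio: V_B/V_A = (z_B/z_A)^α = (520.0/243.0)^0.114 = (2.1399)^0.114 = 1.09060
Power-density ratio: P_B/P_A = (V_B/V_A)³ = (1.09060)³ = 1.29717

1.297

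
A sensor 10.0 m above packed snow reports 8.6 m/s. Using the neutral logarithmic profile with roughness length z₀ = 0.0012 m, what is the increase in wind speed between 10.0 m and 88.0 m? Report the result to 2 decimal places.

2.07 m/s

Log law: V₂ = V₁ · ln(z₂/z₀)/ln(z₁/z₀) = 8.6 × 11.2028/9.0280 = 10.6716 m/s
ΔV = 10.6716 − 8.6 = 2.0716 m/s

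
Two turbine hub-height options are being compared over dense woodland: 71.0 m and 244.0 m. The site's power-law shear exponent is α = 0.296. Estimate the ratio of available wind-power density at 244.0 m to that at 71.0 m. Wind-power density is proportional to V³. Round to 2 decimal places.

2.99

Speed ratio: V_B/V_A = (z_B/z_A)^α = (244.0/71.0)^0.296 = (3.4366)^0.296 = 1.44110
Power-density ratio: P_B/P_A = (V_B/V_A)³ = (1.44110)³ = 2.99285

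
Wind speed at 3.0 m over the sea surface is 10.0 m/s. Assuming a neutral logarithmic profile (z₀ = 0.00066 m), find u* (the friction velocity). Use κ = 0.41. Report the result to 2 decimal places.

u* ≈ 0.49 m/s

Log law: V(z) = (u*/κ) · ln(z/z₀) ⇒ u* = κ · V / ln(z/z₀)
u* = 0.41 × 10.0 / ln(3.0/0.00066) = 0.41 × 10.0 / 8.4219
   = 4.1000 / 8.4219 = 0.4868 m/s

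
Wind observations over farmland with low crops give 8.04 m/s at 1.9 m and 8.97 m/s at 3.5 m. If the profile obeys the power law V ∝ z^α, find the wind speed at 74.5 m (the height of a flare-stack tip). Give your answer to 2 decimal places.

15.51 m/s

First find α: α = ln(V₂/V₁)/ln(z₂/z₁) = ln(8.97/8.04)/ln(3.5/1.9) = 0.10946/0.61091 = 0.1792
Extrapolate from 3.5 m to 74.5 m: V₃ = 8.97 × (74.5/3.5)^0.1792 = 8.97 × 1.7296 = 15.5148 m/s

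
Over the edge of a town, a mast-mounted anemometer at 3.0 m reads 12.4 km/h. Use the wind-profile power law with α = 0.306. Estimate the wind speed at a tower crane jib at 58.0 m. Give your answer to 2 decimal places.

Power-law profile: V₂ = V₁ · (z₂/z₁)^α
V₂ = 12.4 × (58.0/3.0)^0.306 = 12.4 × (19.3333)^0.306
    = 12.4 × 2.4752 = 30.6924 km/h

30.69 km/h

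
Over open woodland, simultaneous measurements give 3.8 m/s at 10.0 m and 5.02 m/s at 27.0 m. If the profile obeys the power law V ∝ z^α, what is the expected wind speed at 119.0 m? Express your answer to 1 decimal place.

First find α: α = ln(V₂/V₁)/ln(z₂/z₁) = ln(5.02/3.8)/ln(27.0/10.0) = 0.27843/0.99325 = 0.2803
Extrapolate from 27.0 m to 119.0 m: V₃ = 5.02 × (119.0/27.0)^0.2803 = 5.02 × 1.5156 = 7.6082 m/s

7.6 m/s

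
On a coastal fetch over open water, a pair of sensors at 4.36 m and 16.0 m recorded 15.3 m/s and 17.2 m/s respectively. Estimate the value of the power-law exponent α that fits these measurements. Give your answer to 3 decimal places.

α ≈ 0.090

Power law: V₂/V₁ = (z₂/z₁)^α ⇒ α = ln(V₂/V₁) / ln(z₂/z₁)
α = ln(17.2/15.3) / ln(16.0/4.36) = ln(1.1242) / ln(3.6697)
  = 0.11706 / 1.30012 = 0.09004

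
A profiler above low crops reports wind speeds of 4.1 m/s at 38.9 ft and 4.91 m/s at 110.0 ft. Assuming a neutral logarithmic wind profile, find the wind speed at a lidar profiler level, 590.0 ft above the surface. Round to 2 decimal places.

Log law: V ∝ ln(z/z₀). From the pair, with r = V₁/V₂ = 0.83503,
ln z₀ = (ln z₁ − r·ln z₂)/(1 − r) = (3.6610 − 0.83503×4.7005)/0.16497 = -1.6006 → z₀ = 0.2018 ft
V₃ = V₁ · ln(z₃/z₀)/ln(z₁/z₀) = 4.1 × 7.9807/5.2616 = 6.2188 m/s

6.22 m/s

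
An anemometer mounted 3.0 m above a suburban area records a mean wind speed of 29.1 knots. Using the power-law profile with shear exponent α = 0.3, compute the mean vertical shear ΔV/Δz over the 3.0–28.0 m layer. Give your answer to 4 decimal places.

Power law: V₂ = V₁ · (z₂/z₁)^α = 29.1 × (9.3333)^0.3 = 56.8727 knots
ΔV/Δz = (56.8727 − 29.1)/(28.0 − 3.0) = 27.7727/25.0000 = 1.11091 knots/m

1.1109 knots/m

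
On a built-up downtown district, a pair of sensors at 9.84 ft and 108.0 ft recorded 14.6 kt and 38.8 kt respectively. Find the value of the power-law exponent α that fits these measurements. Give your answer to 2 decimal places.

Power law: V₂/V₁ = (z₂/z₁)^α ⇒ α = ln(V₂/V₁) / ln(z₂/z₁)
α = ln(38.8/14.6) / ln(108.0/9.84) = ln(2.6575) / ln(10.9756)
  = 0.97740 / 2.39568 = 0.40798

α ≈ 0.41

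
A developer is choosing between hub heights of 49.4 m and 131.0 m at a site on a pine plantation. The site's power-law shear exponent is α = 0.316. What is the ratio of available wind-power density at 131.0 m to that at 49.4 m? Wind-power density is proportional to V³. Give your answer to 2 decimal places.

Speed ratio: V_B/V_A = (z_B/z_A)^α = (131.0/49.4)^0.316 = (2.6518)^0.316 = 1.36094
Power-density ratio: P_B/P_A = (V_B/V_A)³ = (1.36094)³ = 2.52069

2.52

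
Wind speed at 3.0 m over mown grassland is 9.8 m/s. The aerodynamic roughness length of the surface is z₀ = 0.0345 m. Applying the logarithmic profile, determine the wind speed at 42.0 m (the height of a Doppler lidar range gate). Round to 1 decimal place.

Log law: V(z) ∝ ln(z/z₀), so V₂/V₁ = ln(z₂/z₀) / ln(z₁/z₀).
ln(42.0/0.0345) = 7.1045, ln(3.0/0.0345) = 4.4654
V₂ = 9.8 × 7.1045/4.4654 = 9.8 × 1.5910 = 15.5918 m/s

15.6 m/s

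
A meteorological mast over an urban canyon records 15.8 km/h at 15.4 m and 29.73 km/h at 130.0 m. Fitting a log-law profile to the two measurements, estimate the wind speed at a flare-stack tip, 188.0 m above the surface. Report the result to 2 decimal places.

Log law: V ∝ ln(z/z₀). From the pair, with r = V₁/V₂ = 0.53145,
ln z₀ = (ln z₁ − r·ln z₂)/(1 − r) = (2.7344 − 0.53145×4.8675)/0.46855 = 0.3148 → z₀ = 1.370 m
V₃ = V₁ · ln(z₃/z₀)/ln(z₁/z₀) = 15.8 × 4.9216/2.4195 = 32.1390 km/h

32.14 km/h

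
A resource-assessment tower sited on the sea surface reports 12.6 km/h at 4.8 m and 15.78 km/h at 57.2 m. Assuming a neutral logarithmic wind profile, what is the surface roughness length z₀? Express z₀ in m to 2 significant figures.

z₀ ≈ 0.00026 m

Log law: V(z) ∝ ln(z/z₀). With r = V₁/V₂ = 12.6/15.78 = 0.79848,
r · ln(z₂/z₀) = ln(z₁/z₀) ⇒ ln z₀ = (ln z₁ − r·ln z₂)/(1 − r)
ln z₀ = (1.56862 − 0.79848×4.04655) / 0.20152 = -8.2496
z₀ = exp(-8.2496) = 0.0002614 m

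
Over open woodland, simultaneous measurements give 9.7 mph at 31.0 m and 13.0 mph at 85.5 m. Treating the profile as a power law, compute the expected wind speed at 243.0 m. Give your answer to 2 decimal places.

17.57 mph

First find α: α = ln(V₂/V₁)/ln(z₂/z₁) = ln(13.0/9.7)/ln(85.5/31.0) = 0.29282/1.01453 = 0.2886
Extrapolate from 85.5 m to 243.0 m: V₃ = 13.0 × (243.0/85.5)^0.2886 = 13.0 × 1.3519 = 17.5743 mph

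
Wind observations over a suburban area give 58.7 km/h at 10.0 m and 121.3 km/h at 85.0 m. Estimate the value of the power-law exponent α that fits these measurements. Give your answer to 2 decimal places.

α ≈ 0.34

Power law: V₂/V₁ = (z₂/z₁)^α ⇒ α = ln(V₂/V₁) / ln(z₂/z₁)
α = ln(121.3/58.7) / ln(85.0/10.0) = ln(2.0664) / ln(8.5000)
  = 0.72583 / 2.14007 = 0.33916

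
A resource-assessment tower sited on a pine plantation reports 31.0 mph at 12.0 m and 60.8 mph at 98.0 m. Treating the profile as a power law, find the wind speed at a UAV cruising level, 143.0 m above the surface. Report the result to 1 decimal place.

68.6 mph

First find α: α = ln(V₂/V₁)/ln(z₂/z₁) = ln(60.8/31.0)/ln(98.0/12.0) = 0.67360/2.10006 = 0.3208
Extrapolate from 98.0 m to 143.0 m: V₃ = 60.8 × (143.0/98.0)^0.3208 = 60.8 × 1.1289 = 68.6345 mph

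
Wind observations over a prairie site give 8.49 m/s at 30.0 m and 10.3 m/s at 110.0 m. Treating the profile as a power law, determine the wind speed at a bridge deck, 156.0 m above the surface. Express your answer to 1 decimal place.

First find α: α = ln(V₂/V₁)/ln(z₂/z₁) = ln(10.3/8.49)/ln(110.0/30.0) = 0.19325/1.29928 = 0.1487
Extrapolate from 110.0 m to 156.0 m: V₃ = 10.3 × (156.0/110.0)^0.1487 = 10.3 × 1.0533 = 10.8494 m/s

10.8 m/s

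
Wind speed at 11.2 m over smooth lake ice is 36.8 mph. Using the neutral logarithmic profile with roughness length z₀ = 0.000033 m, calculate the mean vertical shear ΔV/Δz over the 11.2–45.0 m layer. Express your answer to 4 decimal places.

0.1189 mph/m

Log law: V₂ = V₁ · ln(z₂/z₀)/ln(z₁/z₀) = 36.8 × 14.1257/12.7349 = 40.8188 mph
ΔV/Δz = (40.8188 − 36.8)/(45.0 − 11.2) = 4.0188/33.8000 = 0.11890 mph/m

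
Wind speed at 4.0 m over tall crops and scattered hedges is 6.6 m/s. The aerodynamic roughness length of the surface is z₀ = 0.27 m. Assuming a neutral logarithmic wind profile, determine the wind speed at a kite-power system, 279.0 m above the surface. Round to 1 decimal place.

17.0 m/s

Log law: V(z) ∝ ln(z/z₀), so V₂/V₁ = ln(z₂/z₀) / ln(z₁/z₀).
ln(279.0/0.27) = 6.9405, ln(4.0/0.27) = 2.6956
V₂ = 6.6 × 6.9405/2.6956 = 6.6 × 2.5747 = 16.9933 m/s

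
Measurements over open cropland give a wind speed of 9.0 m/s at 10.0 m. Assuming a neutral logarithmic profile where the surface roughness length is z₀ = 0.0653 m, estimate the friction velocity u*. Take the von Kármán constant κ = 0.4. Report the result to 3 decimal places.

Log law: V(z) = (u*/κ) · ln(z/z₀) ⇒ u* = κ · V / ln(z/z₀)
u* = 0.4 × 9.0 / ln(10.0/0.0653) = 0.4 × 9.0 / 5.0313
   = 3.6000 / 5.0313 = 0.7155 m/s

u* ≈ 0.716 m/s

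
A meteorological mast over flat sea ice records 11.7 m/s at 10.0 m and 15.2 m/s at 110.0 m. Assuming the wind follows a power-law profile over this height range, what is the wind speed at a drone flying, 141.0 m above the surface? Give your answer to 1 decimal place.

First find α: α = ln(V₂/V₁)/ln(z₂/z₁) = ln(15.2/11.7)/ln(110.0/10.0) = 0.26171/2.39790 = 0.1091
Extrapolate from 110.0 m to 141.0 m: V₃ = 15.2 × (141.0/110.0)^0.1091 = 15.2 × 1.0275 = 15.6175 m/s

15.6 m/s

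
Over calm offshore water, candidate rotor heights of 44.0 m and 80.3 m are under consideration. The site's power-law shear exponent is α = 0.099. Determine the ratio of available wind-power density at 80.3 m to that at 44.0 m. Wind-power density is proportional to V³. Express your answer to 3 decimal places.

Speed ratio: V_B/V_A = (z_B/z_A)^α = (80.3/44.0)^0.099 = (1.8250)^0.099 = 1.06137
Power-density ratio: P_B/P_A = (V_B/V_A)³ = (1.06137)³ = 1.19563

1.196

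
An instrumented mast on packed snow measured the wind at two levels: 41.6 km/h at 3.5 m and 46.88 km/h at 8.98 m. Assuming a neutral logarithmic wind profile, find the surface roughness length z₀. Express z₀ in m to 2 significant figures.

z₀ ≈ 0.0021 m

Log law: V(z) ∝ ln(z/z₀). With r = V₁/V₂ = 41.6/46.88 = 0.88737,
r · ln(z₂/z₀) = ln(z₁/z₀) ⇒ ln z₀ = (ln z₁ − r·ln z₂)/(1 − r)
ln z₀ = (1.25276 − 0.88737×2.19500) / 0.11263 = -6.1709
z₀ = exp(-6.1709) = 0.002089 m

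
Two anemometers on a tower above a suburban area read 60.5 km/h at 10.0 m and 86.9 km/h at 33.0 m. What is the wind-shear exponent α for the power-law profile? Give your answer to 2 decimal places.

Power law: V₂/V₁ = (z₂/z₁)^α ⇒ α = ln(V₂/V₁) / ln(z₂/z₁)
α = ln(86.9/60.5) / ln(33.0/10.0) = ln(1.4364) / ln(3.3000)
  = 0.36211 / 1.19392 = 0.30330

α ≈ 0.30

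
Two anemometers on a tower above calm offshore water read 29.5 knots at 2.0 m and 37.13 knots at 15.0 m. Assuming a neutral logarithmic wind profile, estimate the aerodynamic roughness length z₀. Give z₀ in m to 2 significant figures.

z₀ ≈ 0.00083 m

Log law: V(z) ∝ ln(z/z₀). With r = V₁/V₂ = 29.5/37.13 = 0.79451,
r · ln(z₂/z₀) = ln(z₁/z₀) ⇒ ln z₀ = (ln z₁ − r·ln z₂)/(1 − r)
ln z₀ = (0.69315 − 0.79451×2.70805) / 0.20549 = -7.0971
z₀ = exp(-7.0971) = 0.0008275 m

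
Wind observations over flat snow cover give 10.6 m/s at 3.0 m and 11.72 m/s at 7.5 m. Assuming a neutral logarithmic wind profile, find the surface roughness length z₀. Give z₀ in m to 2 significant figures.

z₀ ≈ 0.00051 m

Log law: V(z) ∝ ln(z/z₀). With r = V₁/V₂ = 10.6/11.72 = 0.90444,
r · ln(z₂/z₀) = ln(z₁/z₀) ⇒ ln z₀ = (ln z₁ − r·ln z₂)/(1 − r)
ln z₀ = (1.09861 − 0.90444×2.01490) / 0.09556 = -7.5734
z₀ = exp(-7.5734) = 0.0005139 m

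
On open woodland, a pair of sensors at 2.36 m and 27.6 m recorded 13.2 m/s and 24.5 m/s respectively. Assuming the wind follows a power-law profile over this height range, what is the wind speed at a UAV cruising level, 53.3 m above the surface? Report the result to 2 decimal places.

First find α: α = ln(V₂/V₁)/ln(z₂/z₁) = ln(24.5/13.2)/ln(27.6/2.36) = 0.61846/2.45915 = 0.2515
Extrapolate from 27.6 m to 53.3 m: V₃ = 24.5 × (53.3/27.6)^0.2515 = 24.5 × 1.1800 = 28.9099 m/s

28.91 m/s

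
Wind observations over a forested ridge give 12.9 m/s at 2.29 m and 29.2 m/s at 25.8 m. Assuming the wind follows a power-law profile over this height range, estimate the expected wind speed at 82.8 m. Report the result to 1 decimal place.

First find α: α = ln(V₂/V₁)/ln(z₂/z₁) = ln(29.2/12.9)/ln(25.8/2.29) = 0.81694/2.42182 = 0.3373
Extrapolate from 25.8 m to 82.8 m: V₃ = 29.2 × (82.8/25.8)^0.3373 = 29.2 × 1.4819 = 43.2721 m/s

43.3 m/s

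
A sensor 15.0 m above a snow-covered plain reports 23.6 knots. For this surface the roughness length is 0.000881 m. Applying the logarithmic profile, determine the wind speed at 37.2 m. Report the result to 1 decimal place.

Log law: V(z) ∝ ln(z/z₀), so V₂/V₁ = ln(z₂/z₀) / ln(z₁/z₀).
ln(37.2/0.000881) = 10.6508, ln(15.0/0.000881) = 9.7425
V₂ = 23.6 × 10.6508/9.7425 = 23.6 × 1.0932 = 25.8001 knots

25.8 knots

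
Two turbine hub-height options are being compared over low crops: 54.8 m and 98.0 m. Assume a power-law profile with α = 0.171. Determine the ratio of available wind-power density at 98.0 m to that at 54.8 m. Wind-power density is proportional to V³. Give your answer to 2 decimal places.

Speed ratio: V_B/V_A = (z_B/z_A)^α = (98.0/54.8)^0.171 = (1.7883)^0.171 = 1.10451
Power-density ratio: P_B/P_A = (V_B/V_A)³ = (1.10451)³ = 1.34742

1.35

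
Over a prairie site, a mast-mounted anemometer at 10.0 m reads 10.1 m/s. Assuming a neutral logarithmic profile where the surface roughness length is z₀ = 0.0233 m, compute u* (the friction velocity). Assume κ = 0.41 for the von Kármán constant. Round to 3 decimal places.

Log law: V(z) = (u*/κ) · ln(z/z₀) ⇒ u* = κ · V / ln(z/z₀)
u* = 0.41 × 10.1 / ln(10.0/0.0233) = 0.41 × 10.1 / 6.0619
   = 4.1410 / 6.0619 = 0.6831 m/s

u* ≈ 0.683 m/s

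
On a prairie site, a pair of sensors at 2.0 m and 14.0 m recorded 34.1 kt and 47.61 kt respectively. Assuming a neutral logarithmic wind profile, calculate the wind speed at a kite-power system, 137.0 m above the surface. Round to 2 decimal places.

Log law: V ∝ ln(z/z₀). From the pair, with r = V₁/V₂ = 0.71624,
ln z₀ = (ln z₁ − r·ln z₂)/(1 − r) = (0.6931 − 0.71624×2.6391)/0.28376 = -4.2184 → z₀ = 0.01472 m
V₃ = V₁ · ln(z₃/z₀)/ln(z₁/z₀) = 34.1 × 9.1384/4.9116 = 63.4459 kt

63.45 kt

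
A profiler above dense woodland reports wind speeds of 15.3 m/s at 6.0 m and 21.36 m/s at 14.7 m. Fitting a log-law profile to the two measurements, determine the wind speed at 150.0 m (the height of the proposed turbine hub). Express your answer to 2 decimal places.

37.07 m/s

Log law: V ∝ ln(z/z₀). From the pair, with r = V₁/V₂ = 0.71629,
ln z₀ = (ln z₁ − r·ln z₂)/(1 − r) = (1.7918 − 0.71629×2.6878)/0.28371 = -0.4706 → z₀ = 0.6246 m
V₃ = V₁ · ln(z₃/z₀)/ln(z₁/z₀) = 15.3 × 5.4813/2.2624 = 37.0684 m/s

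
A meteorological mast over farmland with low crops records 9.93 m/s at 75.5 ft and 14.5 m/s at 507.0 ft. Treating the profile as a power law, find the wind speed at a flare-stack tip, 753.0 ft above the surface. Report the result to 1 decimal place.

First find α: α = ln(V₂/V₁)/ln(z₂/z₁) = ln(14.5/9.93)/ln(507.0/75.5) = 0.37859/1.90438 = 0.1988
Extrapolate from 507.0 ft to 753.0 ft: V₃ = 14.5 × (753.0/507.0)^0.1988 = 14.5 × 1.0818 = 15.6862 m/s

15.7 m/s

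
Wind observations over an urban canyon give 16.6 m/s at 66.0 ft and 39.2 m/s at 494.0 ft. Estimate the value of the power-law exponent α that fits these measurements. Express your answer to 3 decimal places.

Power law: V₂/V₁ = (z₂/z₁)^α ⇒ α = ln(V₂/V₁) / ln(z₂/z₁)
α = ln(39.2/16.6) / ln(494.0/66.0) = ln(2.3614) / ln(7.4848)
  = 0.85927 / 2.01288 = 0.42689

α ≈ 0.427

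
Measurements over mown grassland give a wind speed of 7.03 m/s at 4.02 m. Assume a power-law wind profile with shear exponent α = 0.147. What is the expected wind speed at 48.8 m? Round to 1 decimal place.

10.1 m/s

Power-law profile: V₂ = V₁ · (z₂/z₁)^α
V₂ = 7.03 × (48.8/4.02)^0.147 = 7.03 × (12.1393)^0.147
    = 7.03 × 1.4434 = 10.1469 m/s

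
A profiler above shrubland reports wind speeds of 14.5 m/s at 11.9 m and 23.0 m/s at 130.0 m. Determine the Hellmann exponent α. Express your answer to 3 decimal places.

α ≈ 0.193

Power law: V₂/V₁ = (z₂/z₁)^α ⇒ α = ln(V₂/V₁) / ln(z₂/z₁)
α = ln(23.0/14.5) / ln(130.0/11.9) = ln(1.5862) / ln(10.9244)
  = 0.46135 / 2.39100 = 0.19295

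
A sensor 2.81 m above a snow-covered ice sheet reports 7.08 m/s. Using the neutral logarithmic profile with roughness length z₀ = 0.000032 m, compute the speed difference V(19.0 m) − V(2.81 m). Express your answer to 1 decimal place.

1.2 m/s

Log law: V₂ = V₁ · ln(z₂/z₀)/ln(z₁/z₀) = 7.08 × 13.2942/11.3830 = 8.2688 m/s
ΔV = 8.2688 − 7.08 = 1.1888 m/s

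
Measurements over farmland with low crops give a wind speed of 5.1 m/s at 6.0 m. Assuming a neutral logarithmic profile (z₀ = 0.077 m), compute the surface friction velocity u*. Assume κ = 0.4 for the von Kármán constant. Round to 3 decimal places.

Log law: V(z) = (u*/κ) · ln(z/z₀) ⇒ u* = κ · V / ln(z/z₀)
u* = 0.4 × 5.1 / ln(6.0/0.077) = 0.4 × 5.1 / 4.3557
   = 2.0400 / 4.3557 = 0.4684 m/s

u* ≈ 0.468 m/s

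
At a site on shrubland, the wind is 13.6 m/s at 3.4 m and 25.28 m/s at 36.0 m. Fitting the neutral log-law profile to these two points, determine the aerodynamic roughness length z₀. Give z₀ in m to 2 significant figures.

z₀ ≈ 0.22 m

Log law: V(z) ∝ ln(z/z₀). With r = V₁/V₂ = 13.6/25.28 = 0.53797,
r · ln(z₂/z₀) = ln(z₁/z₀) ⇒ ln z₀ = (ln z₁ − r·ln z₂)/(1 − r)
ln z₀ = (1.22378 − 0.53797×3.58352) / 0.46203 = -1.5239
z₀ = exp(-1.5239) = 0.2179 m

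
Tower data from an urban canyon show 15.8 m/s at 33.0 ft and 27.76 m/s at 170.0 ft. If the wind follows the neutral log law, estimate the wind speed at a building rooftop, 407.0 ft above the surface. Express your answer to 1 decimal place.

34.1 m/s

Log law: V ∝ ln(z/z₀). From the pair, with r = V₁/V₂ = 0.56916,
ln z₀ = (ln z₁ − r·ln z₂)/(1 − r) = (3.4965 − 0.56916×5.1358)/0.43084 = 1.3309 → z₀ = 3.784 ft
V₃ = V₁ · ln(z₃/z₀)/ln(z₁/z₀) = 15.8 × 4.6779/2.1656 = 34.1294 m/s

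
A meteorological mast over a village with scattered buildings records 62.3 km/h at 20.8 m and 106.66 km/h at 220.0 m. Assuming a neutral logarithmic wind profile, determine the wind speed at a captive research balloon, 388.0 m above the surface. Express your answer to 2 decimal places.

Log law: V ∝ ln(z/z₀). From the pair, with r = V₁/V₂ = 0.58410,
ln z₀ = (ln z₁ − r·ln z₂)/(1 − r) = (3.0350 − 0.58410×5.3936)/0.41590 = -0.2776 → z₀ = 0.7576 m
V₃ = V₁ · ln(z₃/z₀)/ln(z₁/z₀) = 62.3 × 6.2386/3.3126 = 117.3308 km/h

117.33 km/h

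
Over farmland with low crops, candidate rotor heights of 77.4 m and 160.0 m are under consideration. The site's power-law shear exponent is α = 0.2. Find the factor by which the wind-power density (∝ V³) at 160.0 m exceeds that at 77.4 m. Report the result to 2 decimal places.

Speed ratio: V_B/V_A = (z_B/z_A)^α = (160.0/77.4)^0.2 = (2.0672)^0.2 = 1.15631
Power-density ratio: P_B/P_A = (V_B/V_A)³ = (1.15631)³ = 1.54606

1.55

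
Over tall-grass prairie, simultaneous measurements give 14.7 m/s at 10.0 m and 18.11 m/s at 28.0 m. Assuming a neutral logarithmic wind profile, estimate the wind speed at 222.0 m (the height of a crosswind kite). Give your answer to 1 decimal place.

Log law: V ∝ ln(z/z₀). From the pair, with r = V₁/V₂ = 0.81171,
ln z₀ = (ln z₁ − r·ln z₂)/(1 − r) = (2.3026 − 0.81171×3.3322)/0.18829 = -2.1360 → z₀ = 0.1181 m
V₃ = V₁ · ln(z₃/z₀)/ln(z₁/z₀) = 14.7 × 7.5386/4.4385 = 24.9672 m/s

25.0 m/s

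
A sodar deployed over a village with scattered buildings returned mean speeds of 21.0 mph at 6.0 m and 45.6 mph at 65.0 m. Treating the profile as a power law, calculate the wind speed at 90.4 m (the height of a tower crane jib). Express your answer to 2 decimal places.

50.77 mph

First find α: α = ln(V₂/V₁)/ln(z₂/z₁) = ln(45.6/21.0)/ln(65.0/6.0) = 0.77539/2.38263 = 0.3254
Extrapolate from 65.0 m to 90.4 m: V₃ = 45.6 × (90.4/65.0)^0.3254 = 45.6 × 1.1133 = 50.7674 mph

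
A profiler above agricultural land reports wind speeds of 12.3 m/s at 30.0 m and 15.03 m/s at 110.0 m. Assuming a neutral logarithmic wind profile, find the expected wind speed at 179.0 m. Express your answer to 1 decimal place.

Log law: V ∝ ln(z/z₀). From the pair, with r = V₁/V₂ = 0.81836,
ln z₀ = (ln z₁ − r·ln z₂)/(1 − r) = (3.4012 − 0.81836×4.7005)/0.18164 = -2.4527 → z₀ = 0.08606 m
V₃ = V₁ · ln(z₃/z₀)/ln(z₁/z₀) = 12.3 × 7.6401/5.8539 = 16.0531 m/s

16.1 m/s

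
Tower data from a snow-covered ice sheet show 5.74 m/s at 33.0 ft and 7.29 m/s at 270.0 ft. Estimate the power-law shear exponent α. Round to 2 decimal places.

α ≈ 0.11

Power law: V₂/V₁ = (z₂/z₁)^α ⇒ α = ln(V₂/V₁) / ln(z₂/z₁)
α = ln(7.29/5.74) / ln(270.0/33.0) = ln(1.2700) / ln(8.1818)
  = 0.23904 / 2.10191 = 0.11373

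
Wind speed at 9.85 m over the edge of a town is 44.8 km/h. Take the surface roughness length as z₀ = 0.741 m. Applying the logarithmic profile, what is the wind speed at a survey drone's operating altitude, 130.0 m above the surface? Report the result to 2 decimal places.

89.48 km/h

Log law: V(z) ∝ ln(z/z₀), so V₂/V₁ = ln(z₂/z₀) / ln(z₁/z₀).
ln(130.0/0.741) = 5.1673, ln(9.85/0.741) = 2.5872
V₂ = 44.8 × 5.1673/2.5872 = 44.8 × 1.9972 = 89.4760 km/h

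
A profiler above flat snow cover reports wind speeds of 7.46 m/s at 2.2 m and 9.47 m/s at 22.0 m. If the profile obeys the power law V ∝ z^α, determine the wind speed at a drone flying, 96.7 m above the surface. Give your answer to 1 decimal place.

11.0 m/s

First find α: α = ln(V₂/V₁)/ln(z₂/z₁) = ln(9.47/7.46)/ln(22.0/2.2) = 0.23857/2.30259 = 0.1036
Extrapolate from 22.0 m to 96.7 m: V₃ = 9.47 × (96.7/22.0)^0.1036 = 9.47 × 1.1658 = 11.0401 m/s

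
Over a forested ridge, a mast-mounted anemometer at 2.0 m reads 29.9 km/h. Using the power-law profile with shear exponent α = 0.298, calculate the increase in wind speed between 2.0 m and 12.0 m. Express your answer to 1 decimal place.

21.1 km/h

Power law: V₂ = V₁ · (z₂/z₁)^α = 29.9 × (6.0000)^0.298 = 50.9988 km/h
ΔV = 50.9988 − 29.9 = 21.0988 km/h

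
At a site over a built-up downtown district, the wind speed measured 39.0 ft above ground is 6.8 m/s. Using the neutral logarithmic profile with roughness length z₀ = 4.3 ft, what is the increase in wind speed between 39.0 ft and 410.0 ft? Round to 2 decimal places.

Log law: V₂ = V₁ · ln(z₂/z₀)/ln(z₁/z₀) = 6.8 × 4.5575/2.2049 = 14.0553 m/s
ΔV = 14.0553 − 6.8 = 7.2553 m/s

7.26 m/s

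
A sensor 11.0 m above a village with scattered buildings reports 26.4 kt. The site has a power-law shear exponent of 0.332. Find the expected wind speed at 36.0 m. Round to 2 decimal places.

Power-law profile: V₂ = V₁ · (z₂/z₁)^α
V₂ = 26.4 × (36.0/11.0)^0.332 = 26.4 × (3.2727)^0.332
    = 26.4 × 1.4823 = 39.1340 kt

39.13 kt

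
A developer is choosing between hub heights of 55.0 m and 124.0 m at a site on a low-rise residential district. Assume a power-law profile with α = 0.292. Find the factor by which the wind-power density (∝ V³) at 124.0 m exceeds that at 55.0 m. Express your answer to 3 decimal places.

Speed ratio: V_B/V_A = (z_B/z_A)^α = (124.0/55.0)^0.292 = (2.2545)^0.292 = 1.26792
Power-density ratio: P_B/P_A = (V_B/V_A)³ = (1.26792)³ = 2.03835

2.038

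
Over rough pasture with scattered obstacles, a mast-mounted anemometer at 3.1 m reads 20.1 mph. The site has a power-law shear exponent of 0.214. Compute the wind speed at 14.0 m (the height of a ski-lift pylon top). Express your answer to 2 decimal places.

27.75 mph

Power-law profile: V₂ = V₁ · (z₂/z₁)^α
V₂ = 20.1 × (14.0/3.1)^0.214 = 20.1 × (4.5161)^0.214
    = 20.1 × 1.3808 = 27.7534 mph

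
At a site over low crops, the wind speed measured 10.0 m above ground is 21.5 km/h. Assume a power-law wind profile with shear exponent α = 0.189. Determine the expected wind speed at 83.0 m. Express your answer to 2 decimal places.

32.07 km/h

Power-law profile: V₂ = V₁ · (z₂/z₁)^α
V₂ = 21.5 × (83.0/10.0)^0.189 = 21.5 × (8.3000)^0.189
    = 21.5 × 1.4918 = 32.0733 km/h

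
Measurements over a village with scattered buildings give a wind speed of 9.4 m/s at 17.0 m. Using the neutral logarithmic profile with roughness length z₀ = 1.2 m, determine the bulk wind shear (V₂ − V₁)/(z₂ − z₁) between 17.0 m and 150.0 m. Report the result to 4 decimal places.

0.0581 m/s/m

Log law: V₂ = V₁ · ln(z₂/z₀)/ln(z₁/z₀) = 9.4 × 4.8283/2.6509 = 17.1211 m/s
ΔV/Δz = (17.1211 − 9.4)/(150.0 − 17.0) = 7.7211/133.0000 = 0.05805 m/s/m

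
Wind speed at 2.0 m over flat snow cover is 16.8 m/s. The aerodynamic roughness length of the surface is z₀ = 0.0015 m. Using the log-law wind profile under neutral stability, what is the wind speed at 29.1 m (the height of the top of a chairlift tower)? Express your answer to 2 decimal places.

23.05 m/s

Log law: V(z) ∝ ln(z/z₀), so V₂/V₁ = ln(z₂/z₀) / ln(z₁/z₀).
ln(29.1/0.0015) = 9.8730, ln(2.0/0.0015) = 7.1954
V₂ = 16.8 × 9.8730/7.1954 = 16.8 × 1.3721 = 23.0517 m/s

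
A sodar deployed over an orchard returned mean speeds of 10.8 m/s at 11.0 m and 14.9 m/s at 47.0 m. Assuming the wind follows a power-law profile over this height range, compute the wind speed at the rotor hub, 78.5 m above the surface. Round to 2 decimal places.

16.69 m/s

First find α: α = ln(V₂/V₁)/ln(z₂/z₁) = ln(14.9/10.8)/ln(47.0/11.0) = 0.32182/1.45225 = 0.2216
Extrapolate from 47.0 m to 78.5 m: V₃ = 14.9 × (78.5/47.0)^0.2216 = 14.9 × 1.1204 = 16.6937 m/s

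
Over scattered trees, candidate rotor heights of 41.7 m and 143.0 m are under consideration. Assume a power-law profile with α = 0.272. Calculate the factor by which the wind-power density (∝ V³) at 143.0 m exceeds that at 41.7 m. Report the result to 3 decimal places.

Speed ratio: V_B/V_A = (z_B/z_A)^α = (143.0/41.7)^0.272 = (3.4293)^0.272 = 1.39822
Power-density ratio: P_B/P_A = (V_B/V_A)³ = (1.39822)³ = 2.73353

2.734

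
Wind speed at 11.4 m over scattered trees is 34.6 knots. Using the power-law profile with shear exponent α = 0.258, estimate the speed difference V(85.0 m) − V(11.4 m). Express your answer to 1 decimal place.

Power law: V₂ = V₁ · (z₂/z₁)^α = 34.6 × (7.4561)^0.258 = 58.1012 knots
ΔV = 58.1012 − 34.6 = 23.5012 knots

23.5 knots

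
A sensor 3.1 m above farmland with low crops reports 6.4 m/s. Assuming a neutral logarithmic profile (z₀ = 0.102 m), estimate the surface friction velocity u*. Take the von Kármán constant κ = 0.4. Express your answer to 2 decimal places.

Log law: V(z) = (u*/κ) · ln(z/z₀) ⇒ u* = κ · V / ln(z/z₀)
u* = 0.4 × 6.4 / ln(3.1/0.102) = 0.4 × 6.4 / 3.4142
   = 2.5600 / 3.4142 = 0.7498 m/s

u* ≈ 0.75 m/s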